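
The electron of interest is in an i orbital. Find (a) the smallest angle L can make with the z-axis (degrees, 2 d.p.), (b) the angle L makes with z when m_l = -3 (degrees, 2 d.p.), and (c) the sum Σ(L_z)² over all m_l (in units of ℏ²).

θ_min ≈ 22.21°; θ(m_l=-3) ≈ 117.58°; Σ(L_z)² = 182 ℏ²

For an i orbital, l = 6.
cos θ_min = 6/√42, so θ_min ≈ 22.21°.
For m_l = -3: cos θ = -3/√42, θ ≈ 117.58°.
Σ m_l² = 182, so Σ(L_z)² = 182 ℏ².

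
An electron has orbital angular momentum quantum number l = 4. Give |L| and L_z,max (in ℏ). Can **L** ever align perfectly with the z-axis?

|L| = 2√5 ℏ ≈ 4.4721ℏ, while L_z,max = lℏ = 4ℏ.
Since |L| > L_z,max, the vector can never point exactly along z; the closest it comes is θ_min = arccos(4/√20) ≈ 26.6°.

No: L_z,max = 4ℏ < |L| = 2√5 ℏ ≈ 4.472ℏ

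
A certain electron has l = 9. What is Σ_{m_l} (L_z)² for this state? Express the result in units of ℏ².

Σ(L_z)² = 570 ℏ²

m_l ∈ {-9, -8, -7, -6, -5, -4, -3, -2, -1, 0, 1, 2, 3, 4, 5, 6, 7, 8, 9}.
Σ m_l² = 2·(1 + 4 + 9 + 16 + 25 + 36 + 49 + 64 + 81) = 570.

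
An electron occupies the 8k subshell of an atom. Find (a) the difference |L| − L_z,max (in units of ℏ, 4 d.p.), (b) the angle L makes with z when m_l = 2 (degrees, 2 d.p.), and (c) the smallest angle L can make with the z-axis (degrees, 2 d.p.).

For 8k, l = 7.
|L| − L_z,max = (2√14 − 7)ℏ ≈ 0.4833ℏ.
For m_l = 2: cos θ = 2/√56, θ ≈ 74.50°.
cos θ_min = 7/√56, so θ_min ≈ 20.70°.

|L|−L_z,max ≈ 0.4833ℏ; θ(m_l=2) ≈ 74.50°; θ_min ≈ 20.70°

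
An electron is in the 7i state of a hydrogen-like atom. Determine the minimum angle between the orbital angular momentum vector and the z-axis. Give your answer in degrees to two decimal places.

θ_min ≈ 22.21°

7i means n = 7, l = 6.
|L| = ℏ√(l(l+1)) = √42 ℏ.
The smallest angle corresponds to the largest L_z, i.e. m_l = l = 6, giving L_z = 6ℏ.
cos θ_min = 6/√42, so θ_min ≈ 22.21°.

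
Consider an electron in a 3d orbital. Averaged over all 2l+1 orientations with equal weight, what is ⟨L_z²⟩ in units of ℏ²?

The 3d subshell has l = 2.
m_l ∈ {-2, -1, 0, 1, 2}.
⟨L_z²⟩ = ℏ²·l(l+1)/3 = 2ℏ².

⟨L_z²⟩ = 2 ℏ²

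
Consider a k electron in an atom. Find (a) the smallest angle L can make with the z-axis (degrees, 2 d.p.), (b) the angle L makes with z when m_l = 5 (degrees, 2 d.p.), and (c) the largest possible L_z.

θ_min ≈ 20.70°; θ(m_l=5) ≈ 48.08°; L_z,max = 7ℏ

The letter k corresponds to l = 7.
cos θ_min = 7/√56, so θ_min ≈ 20.70°.
For m_l = 5: cos θ = 5/√56, θ ≈ 48.08°.
L_z,max = lℏ = 7ℏ.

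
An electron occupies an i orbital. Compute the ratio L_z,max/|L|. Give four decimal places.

An i state has l = 6.
|L| = √42 ℏ ≈ 6.4807ℏ, while L_z,max = lℏ = 6ℏ.
L_z,max/|L| = 6/√42 = 0.9258.

L_z,max/|L| = 0.9258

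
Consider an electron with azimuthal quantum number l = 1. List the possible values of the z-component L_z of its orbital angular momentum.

L_z ∈ {−ℏ, 0, ℏ}

L_z = m_l ℏ with m_l ranging from −l to +l in integer steps.
For l = 1: m_l ∈ {-1, 0, 1}.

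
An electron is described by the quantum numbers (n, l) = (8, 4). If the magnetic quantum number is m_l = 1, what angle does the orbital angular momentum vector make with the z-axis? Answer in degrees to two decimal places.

|L|² = l(l+1)ℏ² = 20ℏ², so |L| = 2√5 ℏ.
L_z = m_l ℏ = 1ℏ.
cos θ = L_z/|L| = 1/√20, so θ ≈ 77.08°.

θ ≈ 77.08°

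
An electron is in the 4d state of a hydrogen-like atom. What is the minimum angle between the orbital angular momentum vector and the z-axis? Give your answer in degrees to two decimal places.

The 4d subshell has l = 2.
|L|² = l(l+1)ℏ² = 6ℏ², so |L| = √6 ℏ.
The smallest angle corresponds to the largest L_z, i.e. m_l = l = 2, giving L_z = 2ℏ.
cos θ_min = 2/√6, so θ_min ≈ 35.26°.

θ_min ≈ 35.26°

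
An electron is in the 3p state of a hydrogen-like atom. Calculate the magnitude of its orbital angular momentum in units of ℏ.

For 3p, l = 1.
|L| = ℏ√(l(l+1)) = ℏ√(1·2) = √2 ℏ

|L| = √2 ℏ ≈ 1.414ℏ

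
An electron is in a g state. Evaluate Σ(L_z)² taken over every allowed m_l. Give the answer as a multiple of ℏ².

A g state has l = 4.
The allowed m_l values are -4, -3, -2, -1, 0, 1, 2, 3, 4.
Σ m_l² = l(l+1)(2l+1)/3 = 4·5·9/3 = 60.

Σ(L_z)² = 60 ℏ²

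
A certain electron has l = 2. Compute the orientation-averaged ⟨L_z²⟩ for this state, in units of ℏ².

m_l runs from −2 to 2, i.e. {-2, -1, 0, 1, 2}.
Average of L_z² over 5 states: 10/5 ℏ² = 2 ℏ².

⟨L_z²⟩ = 2 ℏ²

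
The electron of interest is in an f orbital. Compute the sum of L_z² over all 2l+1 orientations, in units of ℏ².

Σ(L_z)² = 28 ℏ²

For an f orbital, l = 3.
m_l runs from −3 to 3, i.e. {-3, -2, -1, 0, 1, 2, 3}.
Σ m_l² = 2·(1 + 4 + 9) = 28.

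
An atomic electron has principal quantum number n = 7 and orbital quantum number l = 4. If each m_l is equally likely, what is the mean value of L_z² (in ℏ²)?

⟨L_z²⟩ = 6.667 ℏ²

m_l ∈ {-4, -3, -2, -1, 0, 1, 2, 3, 4}.
⟨L_z²⟩ = ℏ²·l(l+1)/3 = 6.667ℏ².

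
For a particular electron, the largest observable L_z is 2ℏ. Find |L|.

L_z,max = lℏ, so l = 2.
|L| = ℏ√(l(l+1)) = √6 ℏ.

|L| = √6 ℏ ≈ 2.449ℏ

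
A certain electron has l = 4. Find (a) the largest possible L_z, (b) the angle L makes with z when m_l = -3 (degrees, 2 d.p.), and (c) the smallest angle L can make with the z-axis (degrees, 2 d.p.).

L_z,max = 4ℏ; θ(m_l=-3) ≈ 132.13°; θ_min ≈ 26.57°

L_z,max = lℏ = 4ℏ.
For m_l = -3: cos θ = -3/√20, θ ≈ 132.13°.
cos θ_min = 4/√20, so θ_min ≈ 26.57°.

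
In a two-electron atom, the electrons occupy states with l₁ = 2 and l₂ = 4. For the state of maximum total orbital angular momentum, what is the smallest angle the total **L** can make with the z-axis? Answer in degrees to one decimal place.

θ_min ≈ 22.2°

Angular momentum addition gives L = |l₁ − l₂|, …, l₁ + l₂.
Allowed values: L = 2, 3, 4, 5, 6.
The maximum is L = 6, with |L_tot| = ℏ√(6·7) = √42 ℏ.
The minimum angle with z is arccos(6/√42) ≈ 22.2°.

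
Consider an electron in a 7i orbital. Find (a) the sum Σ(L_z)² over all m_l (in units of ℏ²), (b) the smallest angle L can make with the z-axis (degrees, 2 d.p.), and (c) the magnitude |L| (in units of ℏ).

The 7i subshell has l = 6.
Σ m_l² = 182, so Σ(L_z)² = 182 ℏ².
cos θ_min = 6/√42, so θ_min ≈ 22.21°.
|L| = ℏ√(6·7) = √42 ℏ ≈ 6.481ℏ.

Σ(L_z)² = 182 ℏ²; θ_min ≈ 22.21°; |L| = √42 ℏ ≈ 6.481ℏ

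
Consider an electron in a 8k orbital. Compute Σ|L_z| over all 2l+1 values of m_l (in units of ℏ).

The 8k subshell has l = 7.
m_l ∈ {-7, -6, -5, -4, -3, -2, -1, 0, 1, 2, 3, 4, 5, 6, 7}.
Σ|m_l| = 2(1+2+…+7) = 56.

Σ|L_z| = 56 ℏ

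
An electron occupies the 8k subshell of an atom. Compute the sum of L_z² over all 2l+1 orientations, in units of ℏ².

Σ(L_z)² = 280 ℏ²

For 8k, l = 7.
The allowed m_l values are -7, -6, -5, -4, -3, -2, -1, 0, 1, 2, 3, 4, 5, 6, 7.
Σ m_l² = l(l+1)(2l+1)/3 = 7·8·15/3 = 280.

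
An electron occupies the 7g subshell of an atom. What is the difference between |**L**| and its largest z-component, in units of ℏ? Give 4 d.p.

For 7g, l = 4.
|L| = 2√5 ℏ ≈ 4.4721ℏ, while L_z,max = lℏ = 4ℏ.
The difference is (2√5 − 4)ℏ ≈ 0.4721ℏ.

|L| − L_z,max ≈ 0.4721ℏ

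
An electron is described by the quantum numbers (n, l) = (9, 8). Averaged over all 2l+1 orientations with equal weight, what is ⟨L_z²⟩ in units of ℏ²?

The allowed m_l values are -8, -7, -6, -5, -4, -3, -2, -1, 0, 1, 2, 3, 4, 5, 6, 7, 8.
⟨L_z²⟩ = ℏ²·(Σ m_l²)/(2l+1) = ℏ²·408/17 = 24ℏ².

⟨L_z²⟩ = 24 ℏ²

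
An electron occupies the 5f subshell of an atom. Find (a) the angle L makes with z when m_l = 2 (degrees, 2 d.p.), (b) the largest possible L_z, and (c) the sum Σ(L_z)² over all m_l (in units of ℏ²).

The 5f subshell has l = 3.
For m_l = 2: cos θ = 2/√12, θ ≈ 54.74°.
L_z,max = lℏ = 3ℏ.
Σ m_l² = 28, so Σ(L_z)² = 28 ℏ².

θ(m_l=2) ≈ 54.74°; L_z,max = 3ℏ; Σ(L_z)² = 28 ℏ²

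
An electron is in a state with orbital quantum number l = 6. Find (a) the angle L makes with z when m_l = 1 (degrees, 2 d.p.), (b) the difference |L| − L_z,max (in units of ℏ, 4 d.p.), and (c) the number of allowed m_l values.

For m_l = 1: cos θ = 1/√42, θ ≈ 81.12°.
|L| − L_z,max = (√42 − 6)ℏ ≈ 0.4807ℏ.
There are 2l+1 = 13 values of m_l.

θ(m_l=1) ≈ 81.12°; |L|−L_z,max ≈ 0.4807ℏ; 13 values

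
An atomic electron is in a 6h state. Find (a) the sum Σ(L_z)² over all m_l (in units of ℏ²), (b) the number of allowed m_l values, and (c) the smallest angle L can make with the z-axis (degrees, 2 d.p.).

The 6h subshell has l = 5.
Σ m_l² = 110, so Σ(L_z)² = 110 ℏ².
There are 2l+1 = 11 values of m_l.
cos θ_min = 5/√30, so θ_min ≈ 24.09°.

Σ(L_z)² = 110 ℏ²; 11 values; θ_min ≈ 24.09°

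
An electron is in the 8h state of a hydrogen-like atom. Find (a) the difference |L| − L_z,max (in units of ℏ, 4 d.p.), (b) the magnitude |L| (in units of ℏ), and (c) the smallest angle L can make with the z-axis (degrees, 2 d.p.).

For 8h, l = 5.
|L| − L_z,max = (√30 − 5)ℏ ≈ 0.4772ℏ.
|L| = ℏ√(5·6) = √30 ℏ ≈ 5.477ℏ.
cos θ_min = 5/√30, so θ_min ≈ 24.09°.

|L|−L_z,max ≈ 0.4772ℏ; |L| = √30 ℏ ≈ 5.477ℏ; θ_min ≈ 24.09°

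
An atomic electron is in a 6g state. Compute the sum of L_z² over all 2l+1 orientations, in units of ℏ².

6g means n = 6, l = 4.
The allowed m_l values are -4, -3, -2, -1, 0, 1, 2, 3, 4.
Σ m_l² = l(l+1)(2l+1)/3 = 4·5·9/3 = 60.

Σ(L_z)² = 60 ℏ²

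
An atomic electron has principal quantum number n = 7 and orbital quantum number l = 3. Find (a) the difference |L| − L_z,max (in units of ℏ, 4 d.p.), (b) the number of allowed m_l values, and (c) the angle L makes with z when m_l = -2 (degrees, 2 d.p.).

|L|−L_z,max ≈ 0.4641ℏ; 7 values; θ(m_l=-2) ≈ 125.26°

|L| − L_z,max = (2√3 − 3)ℏ ≈ 0.4641ℏ.
There are 2l+1 = 7 values of m_l.
For m_l = -2: cos θ = -2/√12, θ ≈ 125.26°.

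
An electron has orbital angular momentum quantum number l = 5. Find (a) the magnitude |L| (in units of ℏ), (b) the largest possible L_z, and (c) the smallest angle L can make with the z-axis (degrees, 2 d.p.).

|L| = √30 ℏ ≈ 5.477ℏ; L_z,max = 5ℏ; θ_min ≈ 24.09°

|L| = ℏ√(5·6) = √30 ℏ ≈ 5.477ℏ.
L_z,max = lℏ = 5ℏ.
cos θ_min = 5/√30, so θ_min ≈ 24.09°.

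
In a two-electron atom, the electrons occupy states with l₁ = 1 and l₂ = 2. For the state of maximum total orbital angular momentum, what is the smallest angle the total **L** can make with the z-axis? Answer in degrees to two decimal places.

The total orbital quantum number L ranges from |l₁ − l₂| to l₁ + l₂ in integer steps.
L ∈ {1, 2, 3}.
The maximum is L = 3, with |L_tot| = ℏ√(3·4) = 2√3 ℏ.
The minimum angle with z is arccos(3/√12) ≈ 30.00°.

θ_min ≈ 30.00°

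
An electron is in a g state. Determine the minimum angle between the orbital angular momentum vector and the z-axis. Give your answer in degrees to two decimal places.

θ_min ≈ 26.57°

For a g orbital, l = 4.
|L| = ℏ√(l(l+1)) = 2√5 ℏ.
The smallest angle corresponds to the largest L_z, i.e. m_l = l = 4, giving L_z = 4ℏ.
cos θ_min = 4/√20, so θ_min ≈ 26.57°.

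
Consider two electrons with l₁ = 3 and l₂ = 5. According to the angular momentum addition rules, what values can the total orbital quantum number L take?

The total orbital quantum number L ranges from |l₁ − l₂| to l₁ + l₂ in integer steps.
So L can be 2, 3, 4, 5, 6, 7, 8.

L = 2, 3, 4, 5, 6, 7, 8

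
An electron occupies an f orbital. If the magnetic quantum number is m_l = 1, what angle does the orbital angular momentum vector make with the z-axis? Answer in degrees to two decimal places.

θ ≈ 73.22°

An f state has l = 3.
|L| = ℏ√(l(l+1)) = 2√3 ℏ.
L_z = m_l ℏ = 1ℏ.
cos θ = L_z/|L| = 1/√12, so θ ≈ 73.22°.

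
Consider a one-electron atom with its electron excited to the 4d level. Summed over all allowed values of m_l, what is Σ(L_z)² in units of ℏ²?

Σ(L_z)² = 10 ℏ²

The 4d level has l = 2.
m_l ∈ {-2, -1, 0, 1, 2}.
Σ m_l² = 2·(1 + 4) = 10.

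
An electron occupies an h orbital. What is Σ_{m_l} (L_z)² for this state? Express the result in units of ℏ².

Σ(L_z)² = 110 ℏ²

For an h orbital, l = 5.
m_l ∈ {-5, -4, -3, -2, -1, 0, 1, 2, 3, 4, 5}.
Σ m_l² = l(l+1)(2l+1)/3 = 5·6·11/3 = 110.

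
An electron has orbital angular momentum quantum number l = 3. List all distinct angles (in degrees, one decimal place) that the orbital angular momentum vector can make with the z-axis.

|L| = ℏ√(l(l+1)) = 2√3 ℏ.
cos θ = m_l/√12 for each m_l ∈ {-3, -2, -1, 0, 1, 2, 3}.

θ ∈ {30.0°, 54.7°, 73.2°, 90.0°, 106.8°, 125.3°, 150.0°}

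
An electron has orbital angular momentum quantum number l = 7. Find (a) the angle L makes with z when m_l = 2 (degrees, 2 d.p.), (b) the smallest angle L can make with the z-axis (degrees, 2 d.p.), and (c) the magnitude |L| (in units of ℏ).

θ(m_l=2) ≈ 74.50°; θ_min ≈ 20.70°; |L| = 2√14 ℏ ≈ 7.483ℏ

For m_l = 2: cos θ = 2/√56, θ ≈ 74.50°.
cos θ_min = 7/√56, so θ_min ≈ 20.70°.
|L| = ℏ√(7·8) = 2√14 ℏ ≈ 7.483ℏ.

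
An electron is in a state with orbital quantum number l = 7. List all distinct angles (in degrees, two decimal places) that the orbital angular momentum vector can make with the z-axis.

θ ∈ {20.70°, 36.70°, 48.08°, 57.69°, 66.37°, 74.50°, 82.32°, 90.00°, 97.68°, 105.50°, 113.63°, 122.31°, 131.92°, 143.30°, 159.30°}

|L| = ℏ√(l(l+1)) = 2√14 ℏ.
cos θ = m_l/√56 for each m_l ∈ {-7, -6, -5, -4, -3, -2, -1, 0, 1, 2, 3, 4, 5, 6, 7}.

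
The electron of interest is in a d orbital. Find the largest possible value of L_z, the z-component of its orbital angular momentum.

For a d orbital, l = 2.
L_z = m_l ℏ with m_l ∈ {−2, …, 2}; the maximum is m_l = 2.

L_z,max = 2ℏ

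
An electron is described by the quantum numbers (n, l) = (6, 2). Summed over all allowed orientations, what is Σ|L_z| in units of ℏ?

m_l ∈ {-2, -1, 0, 1, 2}.
Σ|m_l| = 2(1+2+…+2) = 6.

Σ|L_z| = 6 ℏ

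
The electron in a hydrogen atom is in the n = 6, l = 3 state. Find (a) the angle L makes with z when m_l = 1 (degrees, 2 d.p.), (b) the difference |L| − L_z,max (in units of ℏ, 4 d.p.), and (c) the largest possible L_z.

For m_l = 1: cos θ = 1/√12, θ ≈ 73.22°.
|L| − L_z,max = (2√3 − 3)ℏ ≈ 0.4641ℏ.
L_z,max = lℏ = 3ℏ.

θ(m_l=1) ≈ 73.22°; |L|−L_z,max ≈ 0.4641ℏ; L_z,max = 3ℏ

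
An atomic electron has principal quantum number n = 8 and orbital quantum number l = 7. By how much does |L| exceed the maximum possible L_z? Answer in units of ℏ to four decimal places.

|L| − L_z,max ≈ 0.4833ℏ

|L| = 2√14 ℏ ≈ 7.4833ℏ, while L_z,max = lℏ = 7ℏ.
The difference is (2√14 − 7)ℏ ≈ 0.4833ℏ.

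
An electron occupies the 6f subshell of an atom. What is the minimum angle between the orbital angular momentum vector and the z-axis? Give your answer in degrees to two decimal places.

For 6f, l = 3.
|L| = √(l(l+1)) ℏ = 2√3 ℏ.
The smallest angle corresponds to the largest L_z, i.e. m_l = l = 3, giving L_z = 3ℏ.
cos θ_min = 3/√12, so θ_min ≈ 30.00°.

θ_min ≈ 30.00°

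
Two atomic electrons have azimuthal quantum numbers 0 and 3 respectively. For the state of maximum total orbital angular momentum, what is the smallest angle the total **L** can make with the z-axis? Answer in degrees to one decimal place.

θ_min ≈ 30.0°

The total orbital quantum number L ranges from |l₁ − l₂| to l₁ + l₂ in integer steps.
Allowed values: L = 3.
The maximum is L = 3, with |L_tot| = ℏ√(3·4) = 2√3 ℏ.
The minimum angle with z is arccos(3/√12) ≈ 30.0°.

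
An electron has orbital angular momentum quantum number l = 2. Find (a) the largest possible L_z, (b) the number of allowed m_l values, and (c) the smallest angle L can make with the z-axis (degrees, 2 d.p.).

L_z,max = 2ℏ; 5 values; θ_min ≈ 35.26°

L_z,max = lℏ = 2ℏ.
There are 2l+1 = 5 values of m_l.
cos θ_min = 2/√6, so θ_min ≈ 35.26°.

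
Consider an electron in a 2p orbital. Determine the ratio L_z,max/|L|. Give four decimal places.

For 2p, l = 1.
|L| = √2 ℏ ≈ 1.4142ℏ, while L_z,max = lℏ = 1ℏ.
L_z,max/|L| = 1/√2 = 0.7071.

L_z,max/|L| = 0.7071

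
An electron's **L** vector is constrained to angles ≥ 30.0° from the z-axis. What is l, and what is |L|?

At minimum angle, m_l = l, so cos θ = l/√(l(l+1)); cos²θ = l/(l+1) = 0.7500.
Thus l = 0.7500/(1 − 0.7500) ≈ 3.
Then |L| = ℏ√(3·4) = 2√3 ℏ.

l = 3, |L| = 2√3 ℏ ≈ 3.464ℏ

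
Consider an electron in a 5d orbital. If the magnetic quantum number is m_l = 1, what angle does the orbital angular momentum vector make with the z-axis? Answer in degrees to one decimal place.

The 5d subshell has l = 2.
|L|² = l(l+1)ℏ² = 6ℏ², so |L| = √6 ℏ.
L_z = m_l ℏ = 1ℏ.
cos θ = L_z/|L| = 1/√6, so θ ≈ 65.9°.

θ ≈ 65.9°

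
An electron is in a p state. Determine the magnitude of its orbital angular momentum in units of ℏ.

For a p orbital, l = 1.
|L| = ℏ√(l(l+1)) = ℏ√(1·2) = √2 ℏ

|L| = √2 ℏ ≈ 1.414ℏ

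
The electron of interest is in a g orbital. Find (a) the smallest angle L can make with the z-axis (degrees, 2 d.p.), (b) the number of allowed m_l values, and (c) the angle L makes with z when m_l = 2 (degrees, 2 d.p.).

A g state has l = 4.
cos θ_min = 4/√20, so θ_min ≈ 26.57°.
There are 2l+1 = 9 values of m_l.
For m_l = 2: cos θ = 2/√20, θ ≈ 63.43°.

θ_min ≈ 26.57°; 9 values; θ(m_l=2) ≈ 63.43°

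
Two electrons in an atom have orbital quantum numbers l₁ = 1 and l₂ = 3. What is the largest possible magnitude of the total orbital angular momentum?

|L_tot|_max = 2√5 ℏ ≈ 4.472ℏ

The total orbital quantum number L ranges from |l₁ − l₂| to l₁ + l₂ in integer steps.
L ∈ {2, 3, 4}.
The largest magnitude corresponds to L = 4: |L_tot| = ℏ√(4·5) = 2√5 ℏ.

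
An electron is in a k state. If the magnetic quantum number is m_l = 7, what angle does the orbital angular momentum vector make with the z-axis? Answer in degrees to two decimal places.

θ ≈ 20.70°

For a k orbital, l = 7.
|L|² = l(l+1)ℏ² = 56ℏ², so |L| = 2√14 ℏ.
L_z = m_l ℏ = 7ℏ.
cos θ = L_z/|L| = 7/√56, so θ ≈ 20.70°.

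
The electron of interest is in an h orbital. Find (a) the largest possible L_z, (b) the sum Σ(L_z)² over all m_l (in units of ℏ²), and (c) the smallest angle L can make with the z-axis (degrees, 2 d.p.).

L_z,max = 5ℏ; Σ(L_z)² = 110 ℏ²; θ_min ≈ 24.09°

An h state has l = 5.
L_z,max = lℏ = 5ℏ.
Σ m_l² = 110, so Σ(L_z)² = 110 ℏ².
cos θ_min = 5/√30, so θ_min ≈ 24.09°.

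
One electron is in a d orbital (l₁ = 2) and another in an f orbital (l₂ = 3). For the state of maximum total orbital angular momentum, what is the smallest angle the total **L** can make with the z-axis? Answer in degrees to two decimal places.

θ_min ≈ 24.09°

The total orbital quantum number L ranges from |l₁ − l₂| to l₁ + l₂ in integer steps.
L ∈ {1, 2, 3, 4, 5}.
The maximum is L = 5, with |L_tot| = ℏ√(5·6) = √30 ℏ.
The minimum angle with z is arccos(5/√30) ≈ 24.09°.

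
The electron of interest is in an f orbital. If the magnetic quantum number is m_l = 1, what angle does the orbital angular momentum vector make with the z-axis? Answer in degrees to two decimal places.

For an f orbital, l = 3.
|L| = √(l(l+1)) ℏ = 2√3 ℏ.
L_z = m_l ℏ = 1ℏ.
cos θ = L_z/|L| = 1/√12, so θ ≈ 73.22°.

θ ≈ 73.22°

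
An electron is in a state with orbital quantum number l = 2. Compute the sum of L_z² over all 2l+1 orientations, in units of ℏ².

The allowed m_l values are -2, -1, 0, 1, 2.
Σ m_l² = 2·(1 + 4) = 10.

Σ(L_z)² = 10 ℏ²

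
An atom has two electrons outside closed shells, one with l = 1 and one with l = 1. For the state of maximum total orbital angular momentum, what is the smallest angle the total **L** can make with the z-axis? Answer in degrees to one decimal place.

Angular momentum addition gives L = |l₁ − l₂|, …, l₁ + l₂.
L ∈ {0, 1, 2}.
The maximum is L = 2, with |L_tot| = ℏ√(2·3) = √6 ℏ.
The minimum angle with z is arccos(2/√6) ≈ 35.3°.

θ_min ≈ 35.3°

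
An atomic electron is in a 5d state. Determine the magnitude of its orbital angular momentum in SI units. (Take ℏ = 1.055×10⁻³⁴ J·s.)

|L| = 2.584×10⁻³⁴ J·s

5d means n = 5, l = 2.
|L| = ℏ√(l(l+1)) = ℏ√(2·3) = √6 ℏ
Numerically, |L| = 2.449 × (1.055×10⁻³⁴ J·s) = 2.584×10⁻³⁴ J·s.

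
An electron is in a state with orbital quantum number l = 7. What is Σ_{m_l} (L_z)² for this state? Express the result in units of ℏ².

Σ(L_z)² = 280 ℏ²

The allowed m_l values are -7, -6, -5, -4, -3, -2, -1, 0, 1, 2, 3, 4, 5, 6, 7.
Summing m² from −7 to 7: Σ m_l² = 280.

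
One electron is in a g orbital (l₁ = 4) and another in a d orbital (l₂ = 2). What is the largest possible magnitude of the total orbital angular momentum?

|L_tot|_max = √42 ℏ ≈ 6.481ℏ

L runs from |4 − 2| = 2 to 4 + 2 = 6.
L ∈ {2, 3, 4, 5, 6}.
The largest magnitude corresponds to L = 6: |L_tot| = ℏ√(6·7) = √42 ℏ.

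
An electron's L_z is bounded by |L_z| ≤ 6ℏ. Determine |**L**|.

Since max m_l = l, l = 6.
|L| = ℏ√(l(l+1)) = √42 ℏ.

|L| = √42 ℏ ≈ 6.481ℏ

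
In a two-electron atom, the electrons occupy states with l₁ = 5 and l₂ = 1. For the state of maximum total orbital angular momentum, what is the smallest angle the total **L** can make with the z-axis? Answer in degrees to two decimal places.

θ_min ≈ 22.21°

The total orbital quantum number L ranges from |l₁ − l₂| to l₁ + l₂ in integer steps.
L ∈ {4, 5, 6}.
The maximum is L = 6, with |L_tot| = ℏ√(6·7) = √42 ℏ.
The minimum angle with z is arccos(6/√42) ≈ 22.21°.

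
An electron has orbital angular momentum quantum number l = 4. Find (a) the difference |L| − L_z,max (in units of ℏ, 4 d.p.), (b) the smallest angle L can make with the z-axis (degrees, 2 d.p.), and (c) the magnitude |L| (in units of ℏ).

|L| − L_z,max = (2√5 − 4)ℏ ≈ 0.4721ℏ.
cos θ_min = 4/√20, so θ_min ≈ 26.57°.
|L| = ℏ√(4·5) = 2√5 ℏ ≈ 4.472ℏ.

|L|−L_z,max ≈ 0.4721ℏ; θ_min ≈ 26.57°; |L| = 2√5 ℏ ≈ 4.472ℏ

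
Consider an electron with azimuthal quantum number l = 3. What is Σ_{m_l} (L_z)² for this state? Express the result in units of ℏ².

m_l runs from −3 to 3, i.e. {-3, -2, -1, 0, 1, 2, 3}.
Σ m_l² = l(l+1)(2l+1)/3 = 3·4·7/3 = 28.

Σ(L_z)² = 28 ℏ²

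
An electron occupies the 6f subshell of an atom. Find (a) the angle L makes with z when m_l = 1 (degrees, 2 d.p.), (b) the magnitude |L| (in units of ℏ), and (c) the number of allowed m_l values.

The 6f subshell has l = 3.
For m_l = 1: cos θ = 1/√12, θ ≈ 73.22°.
|L| = ℏ√(3·4) = 2√3 ℏ ≈ 3.464ℏ.
There are 2l+1 = 7 values of m_l.

θ(m_l=1) ≈ 73.22°; |L| = 2√3 ℏ ≈ 3.464ℏ; 7 values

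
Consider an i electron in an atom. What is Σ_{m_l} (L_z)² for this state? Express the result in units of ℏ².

An i state has l = 6.
The allowed m_l values are -6, -5, -4, -3, -2, -1, 0, 1, 2, 3, 4, 5, 6.
Σ m_l² = 2·(1 + 4 + 9 + 16 + 25 + 36) = 182.

Σ(L_z)² = 182 ℏ²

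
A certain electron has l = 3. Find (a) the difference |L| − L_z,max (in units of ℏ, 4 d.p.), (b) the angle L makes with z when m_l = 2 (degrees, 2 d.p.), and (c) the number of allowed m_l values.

|L| − L_z,max = (2√3 − 3)ℏ ≈ 0.4641ℏ.
For m_l = 2: cos θ = 2/√12, θ ≈ 54.74°.
There are 2l+1 = 7 values of m_l.

|L|−L_z,max ≈ 0.4641ℏ; θ(m_l=2) ≈ 54.74°; 7 values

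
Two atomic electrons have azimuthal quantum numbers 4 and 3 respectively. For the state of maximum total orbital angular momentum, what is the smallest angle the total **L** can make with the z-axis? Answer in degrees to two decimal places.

θ_min ≈ 20.70°

L runs from |4 − 3| = 1 to 4 + 3 = 7.
Allowed values: L = 1, 2, 3, 4, 5, 6, 7.
The maximum is L = 7, with |L_tot| = ℏ√(7·8) = 2√14 ℏ.
The minimum angle with z is arccos(7/√56) ≈ 20.70°.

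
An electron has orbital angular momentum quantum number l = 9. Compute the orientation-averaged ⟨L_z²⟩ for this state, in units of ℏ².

m_l runs from −9 to 9, i.e. {-9, -8, -7, -6, -5, -4, -3, -2, -1, 0, 1, 2, 3, 4, 5, 6, 7, 8, 9}.
⟨L_z²⟩ = ℏ²·(Σ m_l²)/(2l+1) = ℏ²·570/19 = 30ℏ².

⟨L_z²⟩ = 30 ℏ²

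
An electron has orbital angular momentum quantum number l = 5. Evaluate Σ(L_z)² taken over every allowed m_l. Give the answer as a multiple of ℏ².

Σ(L_z)² = 110 ℏ²

The allowed m_l values are -5, -4, -3, -2, -1, 0, 1, 2, 3, 4, 5.
Σ m_l² = l(l+1)(2l+1)/3 = 5·6·11/3 = 110.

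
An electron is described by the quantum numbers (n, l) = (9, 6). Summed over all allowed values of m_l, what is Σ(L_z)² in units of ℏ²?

m_l runs from −6 to 6, i.e. {-6, -5, -4, -3, -2, -1, 0, 1, 2, 3, 4, 5, 6}.
Σ m_l² = l(l+1)(2l+1)/3 = 6·7·13/3 = 182.

Σ(L_z)² = 182 ℏ²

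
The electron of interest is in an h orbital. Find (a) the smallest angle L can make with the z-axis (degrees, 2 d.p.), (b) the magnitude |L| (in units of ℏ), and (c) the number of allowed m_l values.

θ_min ≈ 24.09°; |L| = √30 ℏ ≈ 5.477ℏ; 11 values

An h state has l = 5.
cos θ_min = 5/√30, so θ_min ≈ 24.09°.
|L| = ℏ√(5·6) = √30 ℏ ≈ 5.477ℏ.
There are 2l+1 = 11 values of m_l.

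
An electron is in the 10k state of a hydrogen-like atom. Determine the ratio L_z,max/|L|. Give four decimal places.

L_z,max/|L| = 0.9354

10k means n = 10, l = 7.
|L| = 2√14 ℏ ≈ 7.4833ℏ, while L_z,max = lℏ = 7ℏ.
L_z,max/|L| = 7/√56 = 0.9354.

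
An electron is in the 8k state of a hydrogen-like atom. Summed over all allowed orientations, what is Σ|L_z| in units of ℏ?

The 8k subshell has l = 7.
The allowed m_l values are -7, -6, -5, -4, -3, -2, -1, 0, 1, 2, 3, 4, 5, 6, 7.
Σ|m_l| = 2(1+2+…+7) = 56.

Σ|L_z| = 56 ℏ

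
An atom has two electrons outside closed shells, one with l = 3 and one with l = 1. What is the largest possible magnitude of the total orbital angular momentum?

|L_tot|_max = 2√5 ℏ ≈ 4.472ℏ

By the triangle rule, |l₁ − l₂| ≤ L ≤ l₁ + l₂.
L ∈ {2, 3, 4}.
The largest magnitude corresponds to L = 4: |L_tot| = ℏ√(4·5) = 2√5 ℏ.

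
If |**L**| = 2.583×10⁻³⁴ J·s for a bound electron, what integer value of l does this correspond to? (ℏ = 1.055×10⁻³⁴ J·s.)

l = 2

|L|/ℏ = (2.583×10⁻³⁴)/(1.055×10⁻³⁴) ≈ 2.448.
Set l(l+1) = 5.99; the integer solution is l = 2.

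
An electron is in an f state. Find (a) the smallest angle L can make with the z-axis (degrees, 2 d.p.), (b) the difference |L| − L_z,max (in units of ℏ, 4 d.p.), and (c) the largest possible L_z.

θ_min ≈ 30.00°; |L|−L_z,max ≈ 0.4641ℏ; L_z,max = 3ℏ

F corresponds to l = 3.
cos θ_min = 3/√12, so θ_min ≈ 30.00°.
|L| − L_z,max = (2√3 − 3)ℏ ≈ 0.4641ℏ.
L_z,max = lℏ = 3ℏ.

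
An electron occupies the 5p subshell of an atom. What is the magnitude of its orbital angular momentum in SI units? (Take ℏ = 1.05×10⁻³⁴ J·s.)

5p means n = 5, l = 1.
|L| = ℏ√(l(l+1)) = ℏ√(1·2) = √2 ℏ
Numerically, |L| = 1.414 × (1.05×10⁻³⁴ J·s) = 1.48×10⁻³⁴ J·s.

|L| = 1.48×10⁻³⁴ J·s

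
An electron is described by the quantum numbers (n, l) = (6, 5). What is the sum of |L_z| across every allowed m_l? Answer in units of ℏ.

m_l ∈ {-5, -4, -3, -2, -1, 0, 1, 2, 3, 4, 5}.
Σ|m_l| = l(l+1) = 30.

Σ|L_z| = 30 ℏ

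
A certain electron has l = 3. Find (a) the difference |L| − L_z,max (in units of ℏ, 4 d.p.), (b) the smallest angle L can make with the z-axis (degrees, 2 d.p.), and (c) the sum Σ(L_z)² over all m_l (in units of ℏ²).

|L|−L_z,max ≈ 0.4641ℏ; θ_min ≈ 30.00°; Σ(L_z)² = 28 ℏ²

|L| − L_z,max = (2√3 − 3)ℏ ≈ 0.4641ℏ.
cos θ_min = 3/√12, so θ_min ≈ 30.00°.
Σ m_l² = 28, so Σ(L_z)² = 28 ℏ².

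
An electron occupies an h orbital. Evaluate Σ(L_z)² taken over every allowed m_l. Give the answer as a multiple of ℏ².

Σ(L_z)² = 110 ℏ²

The letter h corresponds to l = 5.
The allowed m_l values are -5, -4, -3, -2, -1, 0, 1, 2, 3, 4, 5.
Σ m_l² = l(l+1)(2l+1)/3 = 5·6·11/3 = 110.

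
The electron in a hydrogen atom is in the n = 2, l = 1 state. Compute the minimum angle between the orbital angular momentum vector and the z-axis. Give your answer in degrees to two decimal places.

|L| = √(l(l+1)) ℏ = √2 ℏ.
The smallest angle corresponds to the largest L_z, i.e. m_l = l = 1, giving L_z = 1ℏ.
cos θ_min = 1/√2, so θ_min ≈ 45.00°.

θ_min ≈ 45.00°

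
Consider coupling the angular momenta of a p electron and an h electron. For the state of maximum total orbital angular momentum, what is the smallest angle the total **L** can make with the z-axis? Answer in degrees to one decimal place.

L runs from |1 − 5| = 4 to 1 + 5 = 6.
L ∈ {4, 5, 6}.
The maximum is L = 6, with |L_tot| = ℏ√(6·7) = √42 ℏ.
The minimum angle with z is arccos(6/√42) ≈ 22.2°.

θ_min ≈ 22.2°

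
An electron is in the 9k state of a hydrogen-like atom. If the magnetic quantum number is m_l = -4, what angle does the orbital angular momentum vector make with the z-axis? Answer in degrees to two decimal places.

θ ≈ 122.31°

For 9k, l = 7.
|L| = ℏ√(l(l+1)) = 2√14 ℏ.
L_z = m_l ℏ = −4ℏ.
cos θ = L_z/|L| = -4/√56, so θ ≈ 122.31°.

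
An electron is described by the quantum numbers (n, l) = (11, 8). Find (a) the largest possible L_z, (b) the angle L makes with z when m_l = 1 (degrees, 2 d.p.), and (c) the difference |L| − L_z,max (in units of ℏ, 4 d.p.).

L_z,max = lℏ = 8ℏ.
For m_l = 1: cos θ = 1/√72, θ ≈ 83.23°.
|L| − L_z,max = (6√2 − 8)ℏ ≈ 0.4853ℏ.

L_z,max = 8ℏ; θ(m_l=1) ≈ 83.23°; |L|−L_z,max ≈ 0.4853ℏ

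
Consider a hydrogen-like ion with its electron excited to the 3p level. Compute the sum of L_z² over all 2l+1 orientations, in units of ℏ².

The 3p level has l = 1.
m_l runs from −1 to 1, i.e. {-1, 0, 1}.
Summing m² from −1 to 1: Σ m_l² = 2.

Σ(L_z)² = 2 ℏ²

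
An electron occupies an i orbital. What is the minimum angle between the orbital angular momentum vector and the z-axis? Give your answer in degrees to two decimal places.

An i state has l = 6.
|L| = ℏ√(l(l+1)) = √42 ℏ.
The smallest angle corresponds to the largest L_z, i.e. m_l = l = 6, giving L_z = 6ℏ.
cos θ_min = 6/√42, so θ_min ≈ 22.21°.

θ_min ≈ 22.21°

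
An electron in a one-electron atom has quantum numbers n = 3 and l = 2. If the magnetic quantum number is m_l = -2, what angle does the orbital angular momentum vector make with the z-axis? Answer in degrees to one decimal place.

|L|² = l(l+1)ℏ² = 6ℏ², so |L| = √6 ℏ.
L_z = m_l ℏ = −2ℏ.
cos θ = L_z/|L| = -2/√6, so θ ≈ 144.7°.

θ ≈ 144.7°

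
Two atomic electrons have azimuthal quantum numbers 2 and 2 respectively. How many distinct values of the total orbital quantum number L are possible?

By the triangle rule, |l₁ − l₂| ≤ L ≤ l₁ + l₂.
Allowed values: L = 0, 1, 2, 3, 4.
That is 5 values.

5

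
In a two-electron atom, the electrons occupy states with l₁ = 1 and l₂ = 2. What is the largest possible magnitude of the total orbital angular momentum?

|L_tot|_max = 2√3 ℏ ≈ 3.464ℏ

Angular momentum addition gives L = |l₁ − l₂|, …, l₁ + l₂.
So L can be 1, 2, 3.
The largest magnitude corresponds to L = 3: |L_tot| = ℏ√(3·4) = 2√3 ℏ.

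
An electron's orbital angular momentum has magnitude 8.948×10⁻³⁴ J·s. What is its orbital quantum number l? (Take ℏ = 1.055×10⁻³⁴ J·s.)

l = 8

|L|/ℏ = (8.948×10⁻³⁴)/(1.055×10⁻³⁴) ≈ 8.482.
l(l+1) ≈ 8.482² ≈ 71.94, so l = 8.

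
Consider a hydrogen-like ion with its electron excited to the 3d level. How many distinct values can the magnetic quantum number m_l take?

5

The 3d level has l = 2.
The number of m_l values is 2l + 1 = 2·2 + 1 = 5.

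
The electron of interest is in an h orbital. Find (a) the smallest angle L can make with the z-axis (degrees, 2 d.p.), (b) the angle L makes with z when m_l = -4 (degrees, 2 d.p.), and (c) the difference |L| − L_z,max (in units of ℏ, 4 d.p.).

For an h orbital, l = 5.
cos θ_min = 5/√30, so θ_min ≈ 24.09°.
For m_l = -4: cos θ = -4/√30, θ ≈ 136.91°.
|L| − L_z,max = (√30 − 5)ℏ ≈ 0.4772ℏ.

θ_min ≈ 24.09°; θ(m_l=-4) ≈ 136.91°; |L|−L_z,max ≈ 0.4772ℏ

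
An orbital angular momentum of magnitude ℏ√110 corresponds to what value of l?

l = 10

|L| = ℏ√(l(l+1)), so l(l+1) = 110.
The positive root is l = 10.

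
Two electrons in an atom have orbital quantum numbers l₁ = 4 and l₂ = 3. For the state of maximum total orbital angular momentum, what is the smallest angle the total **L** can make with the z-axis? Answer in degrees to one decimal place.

θ_min ≈ 20.7°

L runs from |4 − 3| = 1 to 4 + 3 = 7.
So L can be 1, 2, 3, 4, 5, 6, 7.
The maximum is L = 7, with |L_tot| = ℏ√(7·8) = 2√14 ℏ.
The minimum angle with z is arccos(7/√56) ≈ 20.7°.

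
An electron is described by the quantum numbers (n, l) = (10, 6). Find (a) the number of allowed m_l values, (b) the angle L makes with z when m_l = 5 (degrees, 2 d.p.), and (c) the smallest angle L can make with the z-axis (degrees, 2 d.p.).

13 values; θ(m_l=5) ≈ 39.51°; θ_min ≈ 22.21°

There are 2l+1 = 13 values of m_l.
For m_l = 5: cos θ = 5/√42, θ ≈ 39.51°.
cos θ_min = 6/√42, so θ_min ≈ 22.21°.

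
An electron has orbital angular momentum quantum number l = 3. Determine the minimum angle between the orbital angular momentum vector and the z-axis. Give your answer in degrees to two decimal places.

|L| = √(l(l+1)) ℏ = 2√3 ℏ.
The smallest angle corresponds to the largest L_z, i.e. m_l = l = 3, giving L_z = 3ℏ.
cos θ_min = 3/√12, so θ_min ≈ 30.00°.

θ_min ≈ 30.00°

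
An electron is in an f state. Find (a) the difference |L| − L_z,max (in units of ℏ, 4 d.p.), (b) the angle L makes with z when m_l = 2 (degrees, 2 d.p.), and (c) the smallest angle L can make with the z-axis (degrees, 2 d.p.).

For an f orbital, l = 3.
|L| − L_z,max = (2√3 − 3)ℏ ≈ 0.4641ℏ.
For m_l = 2: cos θ = 2/√12, θ ≈ 54.74°.
cos θ_min = 3/√12, so θ_min ≈ 30.00°.

|L|−L_z,max ≈ 0.4641ℏ; θ(m_l=2) ≈ 54.74°; θ_min ≈ 30.00°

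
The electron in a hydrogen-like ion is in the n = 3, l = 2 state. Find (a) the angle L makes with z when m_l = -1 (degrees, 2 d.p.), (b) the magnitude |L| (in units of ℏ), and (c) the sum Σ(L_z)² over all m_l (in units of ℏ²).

θ(m_l=-1) ≈ 114.09°; |L| = √6 ℏ ≈ 2.449ℏ; Σ(L_z)² = 10 ℏ²

For m_l = -1: cos θ = -1/√6, θ ≈ 114.09°.
|L| = ℏ√(2·3) = √6 ℏ ≈ 2.449ℏ.
Σ m_l² = 10, so Σ(L_z)² = 10 ℏ².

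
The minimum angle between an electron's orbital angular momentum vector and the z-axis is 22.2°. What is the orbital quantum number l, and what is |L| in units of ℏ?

l = 6, |L| = √42 ℏ ≈ 6.481ℏ

cos θ_min = l/√(l(l+1)) = √(l/(l+1)), so l/(l+1) = cos²(22.2°) = 0.8572.
Thus l = 0.8572/(1 − 0.8572) ≈ 6.
Then |L| = ℏ√(6·7) = √42 ℏ.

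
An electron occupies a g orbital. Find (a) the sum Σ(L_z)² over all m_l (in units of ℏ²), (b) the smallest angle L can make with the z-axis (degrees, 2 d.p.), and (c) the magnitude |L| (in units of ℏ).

Σ(L_z)² = 60 ℏ²; θ_min ≈ 26.57°; |L| = 2√5 ℏ ≈ 4.472ℏ

For a g orbital, l = 4.
Σ m_l² = 60, so Σ(L_z)² = 60 ℏ².
cos θ_min = 4/√20, so θ_min ≈ 26.57°.
|L| = ℏ√(4·5) = 2√5 ℏ ≈ 4.472ℏ.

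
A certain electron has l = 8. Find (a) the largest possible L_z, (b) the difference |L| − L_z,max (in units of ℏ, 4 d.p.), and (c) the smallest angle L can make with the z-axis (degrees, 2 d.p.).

L_z,max = 8ℏ; |L|−L_z,max ≈ 0.4853ℏ; θ_min ≈ 19.47°

L_z,max = lℏ = 8ℏ.
|L| − L_z,max = (6√2 − 8)ℏ ≈ 0.4853ℏ.
cos θ_min = 8/√72, so θ_min ≈ 19.47°.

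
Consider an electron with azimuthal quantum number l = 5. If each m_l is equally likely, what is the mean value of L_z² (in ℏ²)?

⟨L_z²⟩ = 10 ℏ²

m_l runs from −5 to 5, i.e. {-5, -4, -3, -2, -1, 0, 1, 2, 3, 4, 5}.
⟨L_z²⟩ = ℏ²·l(l+1)/3 = 10ℏ².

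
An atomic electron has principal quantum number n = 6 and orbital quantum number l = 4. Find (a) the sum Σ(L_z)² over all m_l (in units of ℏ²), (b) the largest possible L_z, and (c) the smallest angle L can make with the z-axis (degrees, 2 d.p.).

Σ m_l² = 60, so Σ(L_z)² = 60 ℏ².
L_z,max = lℏ = 4ℏ.
cos θ_min = 4/√20, so θ_min ≈ 26.57°.

Σ(L_z)² = 60 ℏ²; L_z,max = 4ℏ; θ_min ≈ 26.57°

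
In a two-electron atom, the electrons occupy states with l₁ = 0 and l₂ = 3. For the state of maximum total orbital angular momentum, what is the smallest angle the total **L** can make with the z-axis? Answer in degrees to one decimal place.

θ_min ≈ 30.0°

L runs from |0 − 3| = 3 to 0 + 3 = 3.
Allowed values: L = 3.
The maximum is L = 3, with |L_tot| = ℏ√(3·4) = 2√3 ℏ.
The minimum angle with z is arccos(3/√12) ≈ 30.0°.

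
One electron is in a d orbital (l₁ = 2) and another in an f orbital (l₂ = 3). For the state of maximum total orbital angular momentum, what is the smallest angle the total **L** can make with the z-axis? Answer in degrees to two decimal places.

Angular momentum addition gives L = |l₁ − l₂|, …, l₁ + l₂.
So L can be 1, 2, 3, 4, 5.
The maximum is L = 5, with |L_tot| = ℏ√(5·6) = √30 ℏ.
The minimum angle with z is arccos(5/√30) ≈ 24.09°.

θ_min ≈ 24.09°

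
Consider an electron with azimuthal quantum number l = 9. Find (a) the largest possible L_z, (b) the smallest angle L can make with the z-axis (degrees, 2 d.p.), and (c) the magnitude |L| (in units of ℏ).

L_z,max = lℏ = 9ℏ.
cos θ_min = 9/√90, so θ_min ≈ 18.43°.
|L| = ℏ√(9·10) = 3√10 ℏ ≈ 9.487ℏ.

L_z,max = 9ℏ; θ_min ≈ 18.43°; |L| = 3√10 ℏ ≈ 9.487ℏ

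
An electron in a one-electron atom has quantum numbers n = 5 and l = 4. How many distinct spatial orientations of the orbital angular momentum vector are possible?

9

The number of m_l values is 2l + 1 = 2·4 + 1 = 9.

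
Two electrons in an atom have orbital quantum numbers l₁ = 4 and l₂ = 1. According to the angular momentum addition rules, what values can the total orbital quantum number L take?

L = 3, 4, 5

By the triangle rule, |l₁ − l₂| ≤ L ≤ l₁ + l₂.
So L can be 3, 4, 5.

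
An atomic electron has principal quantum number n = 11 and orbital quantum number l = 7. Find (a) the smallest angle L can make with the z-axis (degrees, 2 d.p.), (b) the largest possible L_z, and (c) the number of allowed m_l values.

θ_min ≈ 20.70°; L_z,max = 7ℏ; 15 values

cos θ_min = 7/√56, so θ_min ≈ 20.70°.
L_z,max = lℏ = 7ℏ.
There are 2l+1 = 15 values of m_l.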